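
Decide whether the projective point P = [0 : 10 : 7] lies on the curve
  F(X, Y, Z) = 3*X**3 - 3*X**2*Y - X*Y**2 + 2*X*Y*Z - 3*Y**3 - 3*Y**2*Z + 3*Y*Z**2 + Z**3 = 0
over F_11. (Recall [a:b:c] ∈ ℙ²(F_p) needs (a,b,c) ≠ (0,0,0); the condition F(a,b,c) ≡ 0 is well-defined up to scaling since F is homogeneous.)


F(0,10,7) ≡ 2 (mod 11); P is NOT on the curve.

Evaluate F(0, 10, 7) term-by-term (mod 11).
  3*X**3 ↦ 3·0·1·1 = 0
  -3*X**2*Y ↦ -3·0·10·1 = 0
  -X*Y**2 ↦ -1·0·100·1 = 0
  2*X*Y*Z ↦ 2·0·10·7 = 0
  -3*Y**3 ↦ -3·1·1000·1 = -3000
  -3*Y**2*Z ↦ -3·1·100·7 = -2100
  3*Y*Z**2 ↦ 3·1·10·49 = 1470
  Z**3 ↦ 1·1·1·343 = 343
Sum: F(0, 10, 7) = (0) + (0) + (0) + (0) + (-3000) + (-2100) + (1470) + (343) = -3287.
Reducing mod 11: -3287 ≡ 2 (mod 11).
Since F(a, b, c) ≡ 2 ≠ 0 (mod 11), P does NOT lie on the curve.


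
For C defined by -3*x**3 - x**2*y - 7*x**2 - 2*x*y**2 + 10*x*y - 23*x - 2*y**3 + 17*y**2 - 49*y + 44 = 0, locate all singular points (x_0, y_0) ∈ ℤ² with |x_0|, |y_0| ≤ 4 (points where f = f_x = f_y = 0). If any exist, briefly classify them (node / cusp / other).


Singular points: {(-1, 3)}; classification: node.

Compute partial derivatives:
  f_x = -9*x**2 - 2*x*y - 14*x - 2*y**2 + 10*y - 23.
  f_y = -x**2 - 4*x*y + 10*x - 6*y**2 + 34*y - 49.
Scan x_0 ∈ {−4, ..., 4}. For each x_0, f_y(x_0, y) is a polynomial in y; find its integer roots y ∈ {−4, ..., 4}, then test f_x and f at those candidates.
  x = -4: f_y(-4, y) = -6*y**2 + 50*y - 105; no integer root y with |y| ≤ 4.
  x = -3: f_y(-3, y) = -6*y**2 + 46*y - 88; vanishes at y ∈ {4}. (-3, 4): f_x = -30 ≠ 0.
  x = -2: f_y(-2, y) = -6*y**2 + 42*y - 73; no integer root y with |y| ≤ 4.
  x = -1: f_y(-1, y) = -6*y**2 + 38*y - 60; vanishes at y ∈ {3}. (-1, 3): f_x = 0, f = 0 — SINGULAR.
  x = 0: f_y(0, y) = -6*y**2 + 34*y - 49; no integer root y with |y| ≤ 4.
  x = 1: f_y(1, y) = -6*y**2 + 30*y - 40; no integer root y with |y| ≤ 4.
  x = 2: f_y(2, y) = -6*y**2 + 26*y - 33; no integer root y with |y| ≤ 4.
  x = 3: f_y(3, y) = -6*y**2 + 22*y - 28; no integer root y with |y| ≤ 4.
  x = 4: f_y(4, y) = -6*y**2 + 18*y - 25; no integer root y with |y| ≤ 4.
Only singular point on the grid: (-1, 3).
Classify: substitute x = -1 + u, y = 3 + v and expand: f = -3*u**3 - u**2*v - u**2 - 2*u*v**2 - 2*v**3 + v**2.
No constant or linear terms (consistent with a singular point). Quadratic part: -u**2 + v**2. Cubic part: -3*u**3 - u**2*v - 2*u*v**2 - 2*v**3.
The quadratic part v**2 - u**2 = (v − u)(v + u) splits into two distinct linear factors, so there are two distinct tangent lines y − 3 = ±(x − -1) — this is a node (ordinary double point).
Classification: node.


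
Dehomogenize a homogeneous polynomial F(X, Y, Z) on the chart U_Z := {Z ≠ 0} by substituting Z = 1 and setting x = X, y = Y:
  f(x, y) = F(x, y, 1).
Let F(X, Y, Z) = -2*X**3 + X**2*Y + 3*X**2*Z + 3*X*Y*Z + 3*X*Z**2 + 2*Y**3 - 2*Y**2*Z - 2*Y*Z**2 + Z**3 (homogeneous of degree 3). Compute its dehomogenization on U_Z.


f(x, y) = -2*x**3 + x**2*y + 3*x**2 + 3*x*y + 3*x + 2*y**3 - 2*y**2 - 2*y + 1

On U_Z we set Z = 1. Each monomial c·X^i·Y^j·Z^k in F becomes c·x^i·y^j·1^k = c·x^i·y^j.
Substituting Z = 1: F(X, Y, 1) = -2*x**3 + x**2*y + 3*x**2 + 3*x*y + 3*x + 2*y**3 - 2*y**2 - 2*y + 1.
Note: deg(f) ≤ deg(F) = 3; strict inequality happens when F is divisible by Z (lost terms).


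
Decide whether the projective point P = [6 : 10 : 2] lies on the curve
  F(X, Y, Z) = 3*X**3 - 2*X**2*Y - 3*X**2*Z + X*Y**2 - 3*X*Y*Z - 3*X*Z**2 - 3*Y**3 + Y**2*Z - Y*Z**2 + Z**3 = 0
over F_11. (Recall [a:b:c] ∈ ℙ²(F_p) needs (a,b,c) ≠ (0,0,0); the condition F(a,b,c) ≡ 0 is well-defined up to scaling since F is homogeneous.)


F(6,10,2) ≡ 7 (mod 11); P is NOT on the curve.

Evaluate F(6, 10, 2) term-by-term (mod 11).
  3*X**3 ↦ 3·216·1·1 = 648
  -2*X**2*Y ↦ -2·36·10·1 = -720
  -3*X**2*Z ↦ -3·36·1·2 = -216
  X*Y**2 ↦ 1·6·100·1 = 600
  -3*X*Y*Z ↦ -3·6·10·2 = -360
  -3*X*Z**2 ↦ -3·6·1·4 = -72
  -3*Y**3 ↦ -3·1·1000·1 = -3000
  Y**2*Z ↦ 1·1·100·2 = 200
  -Y*Z**2 ↦ -1·1·10·4 = -40
  Z**3 ↦ 1·1·1·8 = 8
Sum: F(6, 10, 2) = (648) + (-720) + (-216) + (600) + (-360) + (-72) + (-3000) + (200) + (-40) + (8) = -2952.
Reducing mod 11: -2952 ≡ 7 (mod 11).
Since F(a, b, c) ≡ 7 ≠ 0 (mod 11), P does NOT lie on the curve.


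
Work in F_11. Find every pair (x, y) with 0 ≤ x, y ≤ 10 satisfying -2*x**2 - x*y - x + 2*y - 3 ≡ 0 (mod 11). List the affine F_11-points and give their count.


Affine F_11-points: {(0, 7), (1, 6), (3, 9), (4, 8), (5, 10), (6, 10), (7, 7), (8, 8), (9, 5), (10, 5)}; count = 10.

For each of the 121 pairs (x, y) ∈ F_11², evaluate f(x, y) mod 11. Record the zeros.
  x = 0: [0↦8, 1↦10, 2↦1, 3↦3, 4↦5, 5↦7, 6↦9, 7↦0, 8↦2, 9↦4, 10↦6]  zeros at y ∈ {7}
  x = 1: [0↦5, 1↦6, 2↦7, 3↦8, 4↦9, 5↦10, 6↦0, 7↦1, 8↦2, 9↦3, 10↦4]  zeros at y ∈ {6}
  x = 2: [0↦9, 1↦9, 2↦9, 3↦9, 4↦9, 5↦9, 6↦9, 7↦9, 8↦9, 9↦9, 10↦9]  zeros at y ∈ ∅
  x = 3: [0↦9, 1↦8, 2↦7, 3↦6, 4↦5, 5↦4, 6↦3, 7↦2, 8↦1, 9↦0, 10↦10]  zeros at y ∈ {9}
  x = 4: [0↦5, 1↦3, 2↦1, 3↦10, 4↦8, 5↦6, 6↦4, 7↦2, 8↦0, 9↦9, 10↦7]  zeros at y ∈ {8}
  x = 5: [0↦8, 1↦5, 2↦2, 3↦10, 4↦7, 5↦4, 6↦1, 7↦9, 8↦6, 9↦3, 10↦0]  zeros at y ∈ {10}
  x = 6: [0↦7, 1↦3, 2↦10, 3↦6, 4↦2, 5↦9, 6↦5, 7↦1, 8↦8, 9↦4, 10↦0]  zeros at y ∈ {10}
  x = 7: [0↦2, 1↦8, 2↦3, 3↦9, 4↦4, 5↦10, 6↦5, 7↦0, 8↦6, 9↦1, 10↦7]  zeros at y ∈ {7}
  x = 8: [0↦4, 1↦9, 2↦3, 3↦8, 4↦2, 5↦7, 6↦1, 7↦6, 8↦0, 9↦5, 10↦10]  zeros at y ∈ {8}
  x = 9: [0↦2, 1↦6, 2↦10, 3↦3, 4↦7, 5↦0, 6↦4, 7↦8, 8↦1, 9↦5, 10↦9]  zeros at y ∈ {5}
  x = 10: [0↦7, 1↦10, 2↦2, 3↦5, 4↦8, 5↦0, 6↦3, 7↦6, 8↦9, 9↦1, 10↦4]  zeros at y ∈ {5}
Collecting zeros: affine points = {(0, 7), (1, 6), (3, 9), (4, 8), (5, 10), (6, 10), (7, 7), (8, 8), (9, 5), (10, 5)}.
Total count |C(F_11)_aff| = 10.


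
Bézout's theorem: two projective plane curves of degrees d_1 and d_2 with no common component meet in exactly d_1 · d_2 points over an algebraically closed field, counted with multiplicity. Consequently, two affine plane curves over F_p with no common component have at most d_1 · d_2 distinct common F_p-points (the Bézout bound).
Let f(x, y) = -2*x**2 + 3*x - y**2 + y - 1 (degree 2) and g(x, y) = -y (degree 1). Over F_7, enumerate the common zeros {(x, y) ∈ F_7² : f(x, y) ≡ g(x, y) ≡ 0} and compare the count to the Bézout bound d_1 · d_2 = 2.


Common zeros: {(1, 0), (4, 0)}; count = 2; Bézout bound = 2.

deg(f) = 2, deg(g) = 1, so Bézout bound = 2.
Scan x ∈ F_7. For each x, list the y ∈ F_7 with f(x, y) ≡ 0 and those with g(x, y) ≡ 0 (mod 7); the common zeros in that column are the intersection.
  x = 0: f ≡ 0 at y ∈ {3, 5}; g ≡ 0 at y ∈ {0}; common: ∅.
  x = 1: f ≡ 0 at y ∈ {0, 1}; g ≡ 0 at y ∈ {0}; common: {0}.
  x = 2: f ≡ 0 at y ∈ ∅; g ≡ 0 at y ∈ {0}; common: ∅.
  x = 3: f ≡ 0 at y ∈ ∅; g ≡ 0 at y ∈ {0}; common: ∅.
  x = 4: f ≡ 0 at y ∈ {0, 1}; g ≡ 0 at y ∈ {0}; common: {0}.
  x = 5: f ≡ 0 at y ∈ {3, 5}; g ≡ 0 at y ∈ {0}; common: ∅.
  x = 6: f ≡ 0 at y ∈ ∅; g ≡ 0 at y ∈ {0}; common: ∅.
Collecting: common zeros = {(1, 0), (4, 0)}, so the count is 2.
Comparison with the Bézout bound: 2 ≤ 2 = deg(f)·deg(g), as expected for curves with no common component (the bound is attained).


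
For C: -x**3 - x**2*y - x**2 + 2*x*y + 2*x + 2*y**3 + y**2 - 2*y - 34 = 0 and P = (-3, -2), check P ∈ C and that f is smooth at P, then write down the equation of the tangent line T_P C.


Tangent line at P: -35*x + 3*y - 99 = 0.

Step 1: f(-3, -2) = 0, so P lies on C.
Step 2: partial derivatives
  f_x(x, y) = -3*x**2 - 2*x*y - 2*x + 2*y + 2, f_y(x, y) = -x**2 + 2*x + 6*y**2 + 2*y - 2.
  f_x(P) = -35, f_y(P) = 3 (gradient nonzero, so P is smooth).
Step 3: tangent line at P: -35·(x − -3) + 3·(y − -2) = 0.
Expanding: -35*x + 3*y - 99 = 0.


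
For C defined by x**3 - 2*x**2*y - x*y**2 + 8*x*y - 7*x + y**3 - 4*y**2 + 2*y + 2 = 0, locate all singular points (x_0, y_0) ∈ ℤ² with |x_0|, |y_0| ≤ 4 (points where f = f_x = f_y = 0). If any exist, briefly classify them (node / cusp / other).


Singular points: {(1, 2)}; classification: node.

Compute partial derivatives:
  f_x = 3*x**2 - 4*x*y - y**2 + 8*y - 7.
  f_y = -2*x**2 - 2*x*y + 8*x + 3*y**2 - 8*y + 2.
Scan x_0 ∈ {−4, ..., 4}. For each x_0, f_y(x_0, y) is a polynomial in y; find its integer roots y ∈ {−4, ..., 4}, then test f_x and f at those candidates.
  x = -4: f_y(-4, y) = 3*y**2 - 62; no integer root y with |y| ≤ 4.
  x = -3: f_y(-3, y) = 3*y**2 - 2*y - 40; vanishes at y ∈ {4}. (-3, 4): f_x = 84 ≠ 0.
  x = -2: f_y(-2, y) = 3*y**2 - 4*y - 22; no integer root y with |y| ≤ 4.
  x = -1: f_y(-1, y) = 3*y**2 - 6*y - 8; no integer root y with |y| ≤ 4.
  x = 0: f_y(0, y) = 3*y**2 - 8*y + 2; no integer root y with |y| ≤ 4.
  x = 1: f_y(1, y) = 3*y**2 - 10*y + 8; vanishes at y ∈ {2}. (1, 2): f_x = 0, f = 0 — SINGULAR.
  x = 2: f_y(2, y) = 3*y**2 - 12*y + 10; no integer root y with |y| ≤ 4.
  x = 3: f_y(3, y) = 3*y**2 - 14*y + 8; vanishes at y ∈ {4}. (3, 4): f_x = -12 ≠ 0.
  x = 4: f_y(4, y) = 3*y**2 - 16*y + 2; no integer root y with |y| ≤ 4.
Only singular point on the grid: (1, 2).
Classify: substitute x = 1 + u, y = 2 + v and expand: f = u**3 - 2*u**2*v - u**2 - u*v**2 + v**3 + v**2.
No constant or linear terms (consistent with a singular point). Quadratic part: -u**2 + v**2. Cubic part: u**3 - 2*u**2*v - u*v**2 + v**3.
The quadratic part v**2 - u**2 = (v − u)(v + u) splits into two distinct linear factors, so there are two distinct tangent lines y − 2 = ±(x − 1) — this is a node (ordinary double point).
Classification: node.


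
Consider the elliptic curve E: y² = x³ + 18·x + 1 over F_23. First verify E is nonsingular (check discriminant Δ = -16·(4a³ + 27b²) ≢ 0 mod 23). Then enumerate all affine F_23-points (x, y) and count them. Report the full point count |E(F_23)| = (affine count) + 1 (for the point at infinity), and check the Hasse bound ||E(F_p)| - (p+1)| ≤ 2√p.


Affine points = {(0, 1), (0, 22), (3, 6), (3, 17), (5, 3), (5, 20), (6, 7), (6, 16), (8, 6), (8, 17), (9, 8), (9, 15), (10, 10), (10, 13), (11, 9), (11, 14), (12, 6), (12, 17), (15, 9), (15, 14), (18, 4), (18, 19), (19, 7), (19, 16), (20, 9), (20, 14), (21, 7), (21, 16)}; affine count = 28; |E(F_23)| = 29.

Discriminant check: Δ ∝ 4a³ + 27b² = 4·18³ + 27·1² = 4·5832 + 27·1 ≡ 10 (mod 23). Nonzero ⇒ E is nonsingular.
For each x ∈ F_23, compute rhs = x³ + 18·x + 1 mod 23, then count y ∈ F_23 with y² ≡ rhs.
  x = 0: rhs = 1, matching y values: 1, 22 (2 points).
  x = 1: rhs = 20, matching y values: none (0 points).
  x = 2: rhs = 22, matching y values: none (0 points).
  x = 3: rhs = 13, matching y values: 6, 17 (2 points).
  x = 4: rhs = 22, matching y values: none (0 points).
  x = 5: rhs = 9, matching y values: 3, 20 (2 points).
  x = 6: rhs = 3, matching y values: 7, 16 (2 points).
  x = 7: rhs = 10, matching y values: none (0 points).
  x = 8: rhs = 13, matching y values: 6, 17 (2 points).
  x = 9: rhs = 18, matching y values: 8, 15 (2 points).
  x = 10: rhs = 8, matching y values: 10, 13 (2 points).
  x = 11: rhs = 12, matching y values: 9, 14 (2 points).
  x = 12: rhs = 13, matching y values: 6, 17 (2 points).
  x = 13: rhs = 17, matching y values: none (0 points).
  x = 14: rhs = 7, matching y values: none (0 points).
  x = 15: rhs = 12, matching y values: 9, 14 (2 points).
  x = 16: rhs = 15, matching y values: none (0 points).
  x = 17: rhs = 22, matching y values: none (0 points).
  x = 18: rhs = 16, matching y values: 4, 19 (2 points).
  x = 19: rhs = 3, matching y values: 7, 16 (2 points).
  x = 20: rhs = 12, matching y values: 9, 14 (2 points).
  x = 21: rhs = 3, matching y values: 7, 16 (2 points).
  x = 22: rhs = 5, matching y values: none (0 points).
Total affine count: 28.
Full point count |E(F_23)| = 28 + 1 = 29.
Hasse bound: |29 − (23+1)| = |5| = 5 ≤ 2√23 ≈ 9.5917 ✓.


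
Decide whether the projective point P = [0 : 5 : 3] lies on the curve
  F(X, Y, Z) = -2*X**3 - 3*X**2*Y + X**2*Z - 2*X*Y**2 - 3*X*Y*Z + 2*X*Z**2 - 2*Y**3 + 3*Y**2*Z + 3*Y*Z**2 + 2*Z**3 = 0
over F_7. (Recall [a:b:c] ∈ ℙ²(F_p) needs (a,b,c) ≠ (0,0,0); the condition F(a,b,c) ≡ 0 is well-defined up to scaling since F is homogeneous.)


F(0,5,3) ≡ 3 (mod 7); P is NOT on the curve.

Evaluate F(0, 5, 3) term-by-term (mod 7).
  -2*X**3 ↦ -2·0·1·1 = 0
  -3*X**2*Y ↦ -3·0·5·1 = 0
  X**2*Z ↦ 1·0·1·3 = 0
  -2*X*Y**2 ↦ -2·0·25·1 = 0
  -3*X*Y*Z ↦ -3·0·5·3 = 0
  2*X*Z**2 ↦ 2·0·1·9 = 0
  -2*Y**3 ↦ -2·1·125·1 = -250
  3*Y**2*Z ↦ 3·1·25·3 = 225
  3*Y*Z**2 ↦ 3·1·5·9 = 135
  2*Z**3 ↦ 2·1·1·27 = 54
Sum: F(0, 5, 3) = (0) + (0) + (0) + (0) + (0) + (0) + (-250) + (225) + (135) + (54) = 164.
Reducing mod 7: 164 ≡ 3 (mod 7).
Since F(a, b, c) ≡ 3 ≠ 0 (mod 7), P does NOT lie on the curve.


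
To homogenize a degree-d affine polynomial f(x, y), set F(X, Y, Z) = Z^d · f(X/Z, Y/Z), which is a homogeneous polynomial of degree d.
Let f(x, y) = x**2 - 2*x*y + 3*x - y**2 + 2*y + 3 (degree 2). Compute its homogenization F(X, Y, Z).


F(X, Y, Z) = X**2 - 2*X*Y + 3*X*Z - Y**2 + 2*Y*Z + 3*Z**2

deg(f) = 2.
Substitute x = X/Z, y = Y/Z into f, then multiply by Z^2.
  monomial 1·x^2·y^0 ↦ 1·X^2·Y^0·Z^0.
  monomial -2·x^1·y^1 ↦ -2·X^1·Y^1·Z^0.
  monomial 3·x^1·y^0 ↦ 3·X^1·Y^0·Z^1.
  monomial -1·x^0·y^2 ↦ -1·X^0·Y^2·Z^0.
  monomial 2·x^0·y^1 ↦ 2·X^0·Y^1·Z^1.
  monomial 3·x^0·y^0 ↦ 3·X^0·Y^0·Z^2.
Collecting: F(X, Y, Z) = X**2 - 2*X*Y + 3*X*Z - Y**2 + 2*Y*Z + 3*Z**2.


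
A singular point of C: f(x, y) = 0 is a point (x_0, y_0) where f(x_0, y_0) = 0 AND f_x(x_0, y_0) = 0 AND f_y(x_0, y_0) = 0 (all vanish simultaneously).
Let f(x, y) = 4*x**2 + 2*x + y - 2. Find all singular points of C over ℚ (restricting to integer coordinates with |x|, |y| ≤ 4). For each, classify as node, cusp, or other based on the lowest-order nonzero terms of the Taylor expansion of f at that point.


No singular points in the scanned grid; C is smooth there.

Compute partial derivatives:
  f_x = 8*x + 2.
  f_y = 1.
f_y = 1 is a nonzero constant, so f_y never vanishes: no point (x, y) can satisfy f = f_x = f_y = 0. In particular no (x, y) ∈ {−4, ..., 4}² is singular; the curve is smooth.


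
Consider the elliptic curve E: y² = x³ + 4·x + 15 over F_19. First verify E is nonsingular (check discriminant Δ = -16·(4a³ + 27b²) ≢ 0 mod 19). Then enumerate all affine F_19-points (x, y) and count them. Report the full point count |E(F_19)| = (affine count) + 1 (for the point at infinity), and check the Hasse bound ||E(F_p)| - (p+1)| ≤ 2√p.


Affine points = {(1, 1), (1, 18), (3, 4), (3, 15), (4, 0), (7, 5), (7, 14), (9, 1), (9, 18), (12, 9), (12, 10), (15, 7), (15, 12)}; affine count = 13; |E(F_19)| = 14.

Discriminant check: Δ ∝ 4a³ + 27b² = 4·4³ + 27·15² = 4·64 + 27·225 ≡ 4 (mod 19). Nonzero ⇒ E is nonsingular.
For each x ∈ F_19, compute rhs = x³ + 4·x + 15 mod 19, then count y ∈ F_19 with y² ≡ rhs.
  x = 0: rhs = 15, matching y values: none (0 points).
  x = 1: rhs = 1, matching y values: 1, 18 (2 points).
  x = 2: rhs = 12, matching y values: none (0 points).
  x = 3: rhs = 16, matching y values: 4, 15 (2 points).
  x = 4: rhs = 0, matching y values: 0 (1 points).
  x = 5: rhs = 8, matching y values: none (0 points).
  x = 6: rhs = 8, matching y values: none (0 points).
  x = 7: rhs = 6, matching y values: 5, 14 (2 points).
  x = 8: rhs = 8, matching y values: none (0 points).
  x = 9: rhs = 1, matching y values: 1, 18 (2 points).
  x = 10: rhs = 10, matching y values: none (0 points).
  x = 11: rhs = 3, matching y values: none (0 points).
  x = 12: rhs = 5, matching y values: 9, 10 (2 points).
  x = 13: rhs = 3, matching y values: none (0 points).
  x = 14: rhs = 3, matching y values: none (0 points).
  x = 15: rhs = 11, matching y values: 7, 12 (2 points).
  x = 16: rhs = 14, matching y values: none (0 points).
  x = 17: rhs = 18, matching y values: none (0 points).
  x = 18: rhs = 10, matching y values: none (0 points).
Total affine count: 13.
Full point count |E(F_19)| = 13 + 1 = 14.
Hasse bound: |14 − (19+1)| = |-6| = 6 ≤ 2√19 ≈ 8.7178 ✓.


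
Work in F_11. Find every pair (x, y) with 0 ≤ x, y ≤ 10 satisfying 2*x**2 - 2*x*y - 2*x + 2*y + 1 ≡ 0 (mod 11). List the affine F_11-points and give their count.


Affine F_11-points: {(0, 5), (2, 8), (3, 6), (4, 6), (5, 1), (6, 5), (7, 8), (8, 1), (9, 7), (10, 7)}; count = 10.

For each of the 121 pairs (x, y) ∈ F_11², evaluate f(x, y) mod 11. Record the zeros.
  x = 0: [0↦1, 1↦3, 2↦5, 3↦7, 4↦9, 5↦0, 6↦2, 7↦4, 8↦6, 9↦8, 10↦10]  zeros at y ∈ {5}
  x = 1: [0↦1, 1↦1, 2↦1, 3↦1, 4↦1, 5↦1, 6↦1, 7↦1, 8↦1, 9↦1, 10↦1]  zeros at y ∈ ∅
  x = 2: [0↦5, 1↦3, 2↦1, 3↦10, 4↦8, 5↦6, 6↦4, 7↦2, 8↦0, 9↦9, 10↦7]  zeros at y ∈ {8}
  x = 3: [0↦2, 1↦9, 2↦5, 3↦1, 4↦8, 5↦4, 6↦0, 7↦7, 8↦3, 9↦10, 10↦6]  zeros at y ∈ {6}
  x = 4: [0↦3, 1↦8, 2↦2, 3↦7, 4↦1, 5↦6, 6↦0, 7↦5, 8↦10, 9↦4, 10↦9]  zeros at y ∈ {6}
  x = 5: [0↦8, 1↦0, 2↦3, 3↦6, 4↦9, 5↦1, 6↦4, 7↦7, 8↦10, 9↦2, 10↦5]  zeros at y ∈ {1}
  x = 6: [0↦6, 1↦7, 2↦8, 3↦9, 4↦10, 5↦0, 6↦1, 7↦2, 8↦3, 9↦4, 10↦5]  zeros at y ∈ {5}
  x = 7: [0↦8, 1↦7, 2↦6, 3↦5, 4↦4, 5↦3, 6↦2, 7↦1, 8↦0, 9↦10, 10↦9]  zeros at y ∈ {8}
  x = 8: [0↦3, 1↦0, 2↦8, 3↦5, 4↦2, 5↦10, 6↦7, 7↦4, 8↦1, 9↦9, 10↦6]  zeros at y ∈ {1}
  x = 9: [0↦2, 1↦8, 2↦3, 3↦9, 4↦4, 5↦10, 6↦5, 7↦0, 8↦6, 9↦1, 10↦7]  zeros at y ∈ {7}
  x = 10: [0↦5, 1↦9, 2↦2, 3↦6, 4↦10, 5↦3, 6↦7, 7↦0, 8↦4, 9↦8, 10↦1]  zeros at y ∈ {7}
Collecting zeros: affine points = {(0, 5), (2, 8), (3, 6), (4, 6), (5, 1), (6, 5), (7, 8), (8, 1), (9, 7), (10, 7)}.
Total count |C(F_11)_aff| = 10.


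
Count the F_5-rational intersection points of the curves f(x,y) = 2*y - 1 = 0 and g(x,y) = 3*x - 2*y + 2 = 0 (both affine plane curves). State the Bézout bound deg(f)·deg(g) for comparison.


Common zeros: {(3, 3)}; count = 1; Bézout bound = 1.

deg(f) = 1, deg(g) = 1, so Bézout bound = 1.
Scan x ∈ F_5. For each x, list the y ∈ F_5 with f(x, y) ≡ 0 and those with g(x, y) ≡ 0 (mod 5); the common zeros in that column are the intersection.
  x = 0: f ≡ 0 at y ∈ {3}; g ≡ 0 at y ∈ {1}; common: ∅.
  x = 1: f ≡ 0 at y ∈ {3}; g ≡ 0 at y ∈ {0}; common: ∅.
  x = 2: f ≡ 0 at y ∈ {3}; g ≡ 0 at y ∈ {4}; common: ∅.
  x = 3: f ≡ 0 at y ∈ {3}; g ≡ 0 at y ∈ {3}; common: {3}.
  x = 4: f ≡ 0 at y ∈ {3}; g ≡ 0 at y ∈ {2}; common: ∅.
Collecting: common zeros = {(3, 3)}, so the count is 1.
Comparison with the Bézout bound: 1 ≤ 1 = deg(f)·deg(g), as expected for curves with no common component (the bound is attained).


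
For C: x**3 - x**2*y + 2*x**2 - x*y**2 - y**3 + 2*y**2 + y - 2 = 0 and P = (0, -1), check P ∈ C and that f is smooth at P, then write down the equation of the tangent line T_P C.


Tangent line at P: -x - 6*y - 6 = 0.

Step 1: f(0, -1) = 0, so P lies on C.
Step 2: partial derivatives
  f_x(x, y) = 3*x**2 - 2*x*y + 4*x - y**2, f_y(x, y) = -x**2 - 2*x*y - 3*y**2 + 4*y + 1.
  f_x(P) = -1, f_y(P) = -6 (gradient nonzero, so P is smooth).
Step 3: tangent line at P: -1·(x − 0) + -6·(y − -1) = 0.
Expanding: -x - 6*y - 6 = 0.


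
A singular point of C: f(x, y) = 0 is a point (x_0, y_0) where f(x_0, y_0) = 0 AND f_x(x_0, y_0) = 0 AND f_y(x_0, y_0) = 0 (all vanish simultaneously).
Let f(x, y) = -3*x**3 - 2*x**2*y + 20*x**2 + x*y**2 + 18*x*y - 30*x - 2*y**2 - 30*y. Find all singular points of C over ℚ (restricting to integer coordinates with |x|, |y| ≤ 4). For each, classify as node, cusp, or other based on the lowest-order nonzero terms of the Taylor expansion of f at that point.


Singular points: {(3, -3)}; classification: node.

Compute partial derivatives:
  f_x = -9*x**2 - 4*x*y + 40*x + y**2 + 18*y - 30.
  f_y = -2*x**2 + 2*x*y + 18*x - 4*y - 30.
Scan x_0 ∈ {−4, ..., 4}. For each x_0, f_y(x_0, y) is a polynomial in y; find its integer roots y ∈ {−4, ..., 4}, then test f_x and f at those candidates.
  x = -4: f_y(-4, y) = -12*y - 134; no integer root y with |y| ≤ 4.
  x = -3: f_y(-3, y) = -10*y - 102; no integer root y with |y| ≤ 4.
  x = -2: f_y(-2, y) = -8*y - 74; no integer root y with |y| ≤ 4.
  x = -1: f_y(-1, y) = -6*y - 50; no integer root y with |y| ≤ 4.
  x = 0: f_y(0, y) = -4*y - 30; no integer root y with |y| ≤ 4.
  x = 1: f_y(1, y) = -2*y - 14; no integer root y with |y| ≤ 4.
  x = 2: f_y(2, y) = -2; no integer root y with |y| ≤ 4.
  x = 3: f_y(3, y) = 2*y + 6; vanishes at y ∈ {-3}. (3, -3): f_x = 0, f = 0 — SINGULAR.
  x = 4: f_y(4, y) = 4*y + 10; no integer root y with |y| ≤ 4.
Only singular point on the grid: (3, -3).
Classify: substitute x = 3 + u, y = -3 + v and expand: f = -3*u**3 - 2*u**2*v - u**2 + u*v**2 + v**2.
No constant or linear terms (consistent with a singular point). Quadratic part: -u**2 + v**2. Cubic part: -3*u**3 - 2*u**2*v + u*v**2.
The quadratic part v**2 - u**2 = (v − u)(v + u) splits into two distinct linear factors, so there are two distinct tangent lines y − -3 = ±(x − 3) — this is a node (ordinary double point).
Classification: node.


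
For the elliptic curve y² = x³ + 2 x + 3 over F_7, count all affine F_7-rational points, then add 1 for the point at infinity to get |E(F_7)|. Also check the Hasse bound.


Affine points = {(2, 1), (2, 6), (3, 1), (3, 6), (6, 0)}; affine count = 5; |E(F_7)| = 6.

Discriminant check: Δ ∝ 4a³ + 27b² = 4·2³ + 27·3² = 4·8 + 27·9 ≡ 2 (mod 7). Nonzero ⇒ E is nonsingular.
For each x ∈ F_7, compute rhs = x³ + 2·x + 3 mod 7, then count y ∈ F_7 with y² ≡ rhs.
  x = 0: rhs = 3, matching y values: none (0 points).
  x = 1: rhs = 6, matching y values: none (0 points).
  x = 2: rhs = 1, matching y values: 1, 6 (2 points).
  x = 3: rhs = 1, matching y values: 1, 6 (2 points).
  x = 4: rhs = 5, matching y values: none (0 points).
  x = 5: rhs = 5, matching y values: none (0 points).
  x = 6: rhs = 0, matching y values: 0 (1 points).
Total affine count: 5.
Full point count |E(F_7)| = 5 + 1 = 6.
Hasse bound: |6 − (7+1)| = |-2| = 2 ≤ 2√7 ≈ 5.2915 ✓.


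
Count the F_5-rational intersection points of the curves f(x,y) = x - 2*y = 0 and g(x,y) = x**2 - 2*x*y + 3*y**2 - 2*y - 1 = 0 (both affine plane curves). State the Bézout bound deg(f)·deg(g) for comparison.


Common zeros: {(1, 3), (2, 1)}; count = 2; Bézout bound = 2.

deg(f) = 1, deg(g) = 2, so Bézout bound = 2.
Scan x ∈ F_5. For each x, list the y ∈ F_5 with f(x, y) ≡ 0 and those with g(x, y) ≡ 0 (mod 5); the common zeros in that column are the intersection.
  x = 0: f ≡ 0 at y ∈ {0}; g ≡ 0 at y ∈ {1, 3}; common: ∅.
  x = 1: f ≡ 0 at y ∈ {3}; g ≡ 0 at y ∈ {0, 3}; common: {3}.
  x = 2: f ≡ 0 at y ∈ {1}; g ≡ 0 at y ∈ {1}; common: {1}.
  x = 3: f ≡ 0 at y ∈ {4}; g ≡ 0 at y ∈ ∅; common: ∅.
  x = 4: f ≡ 0 at y ∈ {2}; g ≡ 0 at y ∈ {0}; common: ∅.
Collecting: common zeros = {(1, 3), (2, 1)}, so the count is 2.
Comparison with the Bézout bound: 2 ≤ 2 = deg(f)·deg(g), as expected for curves with no common component (the bound is attained).


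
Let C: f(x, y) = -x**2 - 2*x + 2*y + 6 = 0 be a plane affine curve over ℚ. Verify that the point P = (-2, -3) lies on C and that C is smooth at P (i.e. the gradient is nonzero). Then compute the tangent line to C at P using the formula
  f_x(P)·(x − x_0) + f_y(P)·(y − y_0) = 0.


Tangent line at P: 2*x + 2*y + 10 = 0.

Step 1: f(-2, -3) = 0, so P lies on C.
Step 2: partial derivatives
  f_x(x, y) = -2*x - 2, f_y(x, y) = 2.
  f_x(P) = 2, f_y(P) = 2 (gradient nonzero, so P is smooth).
Step 3: tangent line at P: 2·(x − -2) + 2·(y − -3) = 0.
Expanding: 2*x + 2*y + 10 = 0.


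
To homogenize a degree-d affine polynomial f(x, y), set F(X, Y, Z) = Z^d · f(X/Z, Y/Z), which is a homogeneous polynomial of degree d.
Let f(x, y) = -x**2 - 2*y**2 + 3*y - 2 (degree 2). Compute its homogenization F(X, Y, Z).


F(X, Y, Z) = -X**2 - 2*Y**2 + 3*Y*Z - 2*Z**2

deg(f) = 2.
Substitute x = X/Z, y = Y/Z into f, then multiply by Z^2.
  monomial -1·x^2·y^0 ↦ -1·X^2·Y^0·Z^0.
  monomial -2·x^0·y^2 ↦ -2·X^0·Y^2·Z^0.
  monomial 3·x^0·y^1 ↦ 3·X^0·Y^1·Z^1.
  monomial -2·x^0·y^0 ↦ -2·X^0·Y^0·Z^2.
Collecting: F(X, Y, Z) = -X**2 - 2*Y**2 + 3*Y*Z - 2*Z**2.


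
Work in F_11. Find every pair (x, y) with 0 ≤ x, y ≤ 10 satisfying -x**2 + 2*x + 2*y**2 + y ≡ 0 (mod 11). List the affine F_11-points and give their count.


Affine F_11-points: {(0, 0), (0, 5), (1, 2), (1, 3), (2, 0), (2, 5), (3, 1), (3, 4), (5, 8), (8, 8), (10, 1), (10, 4)}; count = 12.

For each of the 121 pairs (x, y) ∈ F_11², evaluate f(x, y) mod 11. Record the zeros.
  x = 0: [0↦0, 1↦3, 2↦10, 3↦10, 4↦3, 5↦0, 6↦1, 7↦6, 8↦4, 9↦6, 10↦1]  zeros at y ∈ {0, 5}
  x = 1: [0↦1, 1↦4, 2↦0, 3↦0, 4↦4, 5↦1, 6↦2, 7↦7, 8↦5, 9↦7, 10↦2]  zeros at y ∈ {2, 3}
  x = 2: [0↦0, 1↦3, 2↦10, 3↦10, 4↦3, 5↦0, 6↦1, 7↦6, 8↦4, 9↦6, 10↦1]  zeros at y ∈ {0, 5}
  x = 3: [0↦8, 1↦0, 2↦7, 3↦7, 4↦0, 5↦8, 6↦9, 7↦3, 8↦1, 9↦3, 10↦9]  zeros at y ∈ {1, 4}
  x = 4: [0↦3, 1↦6, 2↦2, 3↦2, 4↦6, 5↦3, 6↦4, 7↦9, 8↦7, 9↦9, 10↦4]  zeros at y ∈ ∅
  x = 5: [0↦7, 1↦10, 2↦6, 3↦6, 4↦10, 5↦7, 6↦8, 7↦2, 8↦0, 9↦2, 10↦8]  zeros at y ∈ {8}
  x = 6: [0↦9, 1↦1, 2↦8, 3↦8, 4↦1, 5↦9, 6↦10, 7↦4, 8↦2, 9↦4, 10↦10]  zeros at y ∈ ∅
  x = 7: [0↦9, 1↦1, 2↦8, 3↦8, 4↦1, 5↦9, 6↦10, 7↦4, 8↦2, 9↦4, 10↦10]  zeros at y ∈ ∅
  x = 8: [0↦7, 1↦10, 2↦6, 3↦6, 4↦10, 5↦7, 6↦8, 7↦2, 8↦0, 9↦2, 10↦8]  zeros at y ∈ {8}
  x = 9: [0↦3, 1↦6, 2↦2, 3↦2, 4↦6, 5↦3, 6↦4, 7↦9, 8↦7, 9↦9, 10↦4]  zeros at y ∈ ∅
  x = 10: [0↦8, 1↦0, 2↦7, 3↦7, 4↦0, 5↦8, 6↦9, 7↦3, 8↦1, 9↦3, 10↦9]  zeros at y ∈ {1, 4}
Collecting zeros: affine points = {(0, 0), (0, 5), (1, 2), (1, 3), (2, 0), (2, 5), (3, 1), (3, 4), (5, 8), (8, 8), (10, 1), (10, 4)}.
Total count |C(F_11)_aff| = 12.


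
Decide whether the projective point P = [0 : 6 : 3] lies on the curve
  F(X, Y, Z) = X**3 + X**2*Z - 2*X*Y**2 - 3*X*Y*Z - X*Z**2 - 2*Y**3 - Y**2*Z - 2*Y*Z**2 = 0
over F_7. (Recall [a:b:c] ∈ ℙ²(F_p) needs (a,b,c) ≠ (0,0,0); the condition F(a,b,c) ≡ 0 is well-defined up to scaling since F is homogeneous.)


F(0,6,3) ≡ 3 (mod 7); P is NOT on the curve.

Evaluate F(0, 6, 3) term-by-term (mod 7).
  X**3 ↦ 1·0·1·1 = 0
  X**2*Z ↦ 1·0·1·3 = 0
  -2*X*Y**2 ↦ -2·0·36·1 = 0
  -3*X*Y*Z ↦ -3·0·6·3 = 0
  -X*Z**2 ↦ -1·0·1·9 = 0
  -2*Y**3 ↦ -2·1·216·1 = -432
  -Y**2*Z ↦ -1·1·36·3 = -108
  -2*Y*Z**2 ↦ -2·1·6·9 = -108
Sum: F(0, 6, 3) = (0) + (0) + (0) + (0) + (0) + (-432) + (-108) + (-108) = -648.
Reducing mod 7: -648 ≡ 3 (mod 7).
Since F(a, b, c) ≡ 3 ≠ 0 (mod 7), P does NOT lie on the curve.


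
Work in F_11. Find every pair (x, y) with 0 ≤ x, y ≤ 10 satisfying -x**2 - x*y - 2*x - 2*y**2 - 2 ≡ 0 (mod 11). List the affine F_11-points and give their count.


Affine F_11-points: {(1, 7), (1, 9), (2, 2), (2, 8), (3, 1), (3, 3), (5, 1), (5, 2), (10, 8), (10, 9)}; count = 10.

For each of the 121 pairs (x, y) ∈ F_11², evaluate f(x, y) mod 11. Record the zeros.
  x = 0: [0↦9, 1↦7, 2↦1, 3↦2, 4↦10, 5↦3, 6↦3, 7↦10, 8↦2, 9↦1, 10↦7]  zeros at y ∈ ∅
  x = 1: [0↦6, 1↦3, 2↦7, 3↦7, 4↦3, 5↦6, 6↦5, 7↦0, 8↦2, 9↦0, 10↦5]  zeros at y ∈ {7, 9}
  x = 2: [0↦1, 1↦8, 2↦0, 3↦10, 4↦5, 5↦7, 6↦5, 7↦10, 8↦0, 9↦8, 10↦1]  zeros at y ∈ {2, 8}
  x = 3: [0↦5, 1↦0, 2↦2, 3↦0, 4↦5, 5↦6, 6↦3, 7↦7, 8↦7, 9↦3, 10↦6]  zeros at y ∈ {1, 3}
  x = 4: [0↦7, 1↦1, 2↦2, 3↦10, 4↦3, 5↦3, 6↦10, 7↦2, 8↦1, 9↦7, 10↦9]  zeros at y ∈ ∅
  x = 5: [0↦7, 1↦0, 2↦0, 3↦7, 4↦10, 5↦9, 6↦4, 7↦6, 8↦4, 9↦9, 10↦10]  zeros at y ∈ {1, 2}
  x = 6: [0↦5, 1↦8, 2↦7, 3↦2, 4↦4, 5↦2, 6↦7, 7↦8, 8↦5, 9↦9, 10↦9]  zeros at y ∈ ∅
  x = 7: [0↦1, 1↦3, 2↦1, 3↦6, 4↦7, 5↦4, 6↦8, 7↦8, 8↦4, 9↦7, 10↦6]  zeros at y ∈ ∅
  x = 8: [0↦6, 1↦7, 2↦4, 3↦8, 4↦8, 5↦4, 6↦7, 7↦6, 8↦1, 9↦3, 10↦1]  zeros at y ∈ ∅
  x = 9: [0↦9, 1↦9, 2↦5, 3↦8, 4↦7, 5↦2, 6↦4, 7↦2, 8↦7, 9↦8, 10↦5]  zeros at y ∈ ∅
  x = 10: [0↦10, 1↦9, 2↦4, 3↦6, 4↦4, 5↦9, 6↦10, 7↦7, 8↦0, 9↦0, 10↦7]  zeros at y ∈ {8, 9}
Collecting zeros: affine points = {(1, 7), (1, 9), (2, 2), (2, 8), (3, 1), (3, 3), (5, 1), (5, 2), (10, 8), (10, 9)}.
Total count |C(F_11)_aff| = 10.


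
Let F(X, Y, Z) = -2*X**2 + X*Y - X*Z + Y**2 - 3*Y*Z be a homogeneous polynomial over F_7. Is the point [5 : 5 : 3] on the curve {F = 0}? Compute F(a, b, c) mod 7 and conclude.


F(5,5,3) ≡ 3 (mod 7); P is NOT on the curve.

Evaluate F(5, 5, 3) term-by-term (mod 7).
  -2*X**2 ↦ -2·25·1·1 = -50
  X*Y ↦ 1·5·5·1 = 25
  -X*Z ↦ -1·5·1·3 = -15
  Y**2 ↦ 1·1·25·1 = 25
  -3*Y*Z ↦ -3·1·5·3 = -45
Sum: F(5, 5, 3) = (-50) + (25) + (-15) + (25) + (-45) = -60.
Reducing mod 7: -60 ≡ 3 (mod 7).
Since F(a, b, c) ≡ 3 ≠ 0 (mod 7), P does NOT lie on the curve.


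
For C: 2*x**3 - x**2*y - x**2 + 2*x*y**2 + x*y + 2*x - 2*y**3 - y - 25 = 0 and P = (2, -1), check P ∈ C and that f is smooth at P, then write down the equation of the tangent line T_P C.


Tangent line at P: 27*x - 17*y - 71 = 0.

Step 1: f(2, -1) = 0, so P lies on C.
Step 2: partial derivatives
  f_x(x, y) = 6*x**2 - 2*x*y - 2*x + 2*y**2 + y + 2, f_y(x, y) = -x**2 + 4*x*y + x - 6*y**2 - 1.
  f_x(P) = 27, f_y(P) = -17 (gradient nonzero, so P is smooth).
Step 3: tangent line at P: 27·(x − 2) + -17·(y − -1) = 0.
Expanding: 27*x - 17*y - 71 = 0.


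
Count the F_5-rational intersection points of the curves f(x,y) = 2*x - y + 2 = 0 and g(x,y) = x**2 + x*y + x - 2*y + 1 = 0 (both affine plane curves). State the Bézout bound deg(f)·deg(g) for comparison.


Common zeros: ∅; count = 0; Bézout bound = 2.

deg(f) = 1, deg(g) = 2, so Bézout bound = 2.
Scan x ∈ F_5. For each x, list the y ∈ F_5 with f(x, y) ≡ 0 and those with g(x, y) ≡ 0 (mod 5); the common zeros in that column are the intersection.
  x = 0: f ≡ 0 at y ∈ {2}; g ≡ 0 at y ∈ {3}; common: ∅.
  x = 1: f ≡ 0 at y ∈ {4}; g ≡ 0 at y ∈ {3}; common: ∅.
  x = 2: f ≡ 0 at y ∈ {1}; g ≡ 0 at y ∈ ∅; common: ∅.
  x = 3: f ≡ 0 at y ∈ {3}; g ≡ 0 at y ∈ {2}; common: ∅.
  x = 4: f ≡ 0 at y ∈ {0}; g ≡ 0 at y ∈ {2}; common: ∅.
Collecting: common zeros = ∅, so the count is 0.
Comparison with the Bézout bound: 0 ≤ 2 = deg(f)·deg(g), as expected for curves with no common component (the affine F_5-count falls short of the bound because intersections may lie at infinity, over extension fields, or carry multiplicity).


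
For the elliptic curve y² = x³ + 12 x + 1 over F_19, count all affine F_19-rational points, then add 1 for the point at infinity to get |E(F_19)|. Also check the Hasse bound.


Affine points = {(0, 1), (0, 18), (3, 8), (3, 11), (6, 2), (6, 17), (8, 1), (8, 18), (10, 0), (11, 1), (11, 18), (12, 7), (12, 12), (13, 6), (13, 13), (14, 5), (14, 14), (17, 8), (17, 11), (18, 8), (18, 11)}; affine count = 21; |E(F_19)| = 22.

Discriminant check: Δ ∝ 4a³ + 27b² = 4·12³ + 27·1² = 4·1728 + 27·1 ≡ 4 (mod 19). Nonzero ⇒ E is nonsingular.
For each x ∈ F_19, compute rhs = x³ + 12·x + 1 mod 19, then count y ∈ F_19 with y² ≡ rhs.
  x = 0: rhs = 1, matching y values: 1, 18 (2 points).
  x = 1: rhs = 14, matching y values: none (0 points).
  x = 2: rhs = 14, matching y values: none (0 points).
  x = 3: rhs = 7, matching y values: 8, 11 (2 points).
  x = 4: rhs = 18, matching y values: none (0 points).
  x = 5: rhs = 15, matching y values: none (0 points).
  x = 6: rhs = 4, matching y values: 2, 17 (2 points).
  x = 7: rhs = 10, matching y values: none (0 points).
  x = 8: rhs = 1, matching y values: 1, 18 (2 points).
  x = 9: rhs = 2, matching y values: none (0 points).
  x = 10: rhs = 0, matching y values: 0 (1 points).
  x = 11: rhs = 1, matching y values: 1, 18 (2 points).
  x = 12: rhs = 11, matching y values: 7, 12 (2 points).
  x = 13: rhs = 17, matching y values: 6, 13 (2 points).
  x = 14: rhs = 6, matching y values: 5, 14 (2 points).
  x = 15: rhs = 3, matching y values: none (0 points).
  x = 16: rhs = 14, matching y values: none (0 points).
  x = 17: rhs = 7, matching y values: 8, 11 (2 points).
  x = 18: rhs = 7, matching y values: 8, 11 (2 points).
Total affine count: 21.
Full point count |E(F_19)| = 21 + 1 = 22.
Hasse bound: |22 − (19+1)| = |2| = 2 ≤ 2√19 ≈ 8.7178 ✓.


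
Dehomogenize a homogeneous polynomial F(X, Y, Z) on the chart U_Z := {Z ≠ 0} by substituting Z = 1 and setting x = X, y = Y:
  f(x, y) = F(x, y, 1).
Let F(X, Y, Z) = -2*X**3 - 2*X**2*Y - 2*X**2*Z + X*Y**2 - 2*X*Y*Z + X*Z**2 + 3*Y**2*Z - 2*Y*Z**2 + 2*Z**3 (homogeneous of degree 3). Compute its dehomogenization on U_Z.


f(x, y) = -2*x**3 - 2*x**2*y - 2*x**2 + x*y**2 - 2*x*y + x + 3*y**2 - 2*y + 2

On U_Z we set Z = 1. Each monomial c·X^i·Y^j·Z^k in F becomes c·x^i·y^j·1^k = c·x^i·y^j.
Substituting Z = 1: F(X, Y, 1) = -2*x**3 - 2*x**2*y - 2*x**2 + x*y**2 - 2*x*y + x + 3*y**2 - 2*y + 2.
Note: deg(f) ≤ deg(F) = 3; strict inequality happens when F is divisible by Z (lost terms).


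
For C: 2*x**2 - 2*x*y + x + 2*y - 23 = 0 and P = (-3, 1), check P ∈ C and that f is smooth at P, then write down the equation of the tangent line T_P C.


Tangent line at P: -13*x + 8*y - 47 = 0.

Step 1: f(-3, 1) = 0, so P lies on C.
Step 2: partial derivatives
  f_x(x, y) = 4*x - 2*y + 1, f_y(x, y) = 2 - 2*x.
  f_x(P) = -13, f_y(P) = 8 (gradient nonzero, so P is smooth).
Step 3: tangent line at P: -13·(x − -3) + 8·(y − 1) = 0.
Expanding: -13*x + 8*y - 47 = 0.


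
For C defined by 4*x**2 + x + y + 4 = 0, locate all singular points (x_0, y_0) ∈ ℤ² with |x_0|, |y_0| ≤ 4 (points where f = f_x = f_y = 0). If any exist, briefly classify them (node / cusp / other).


No singular points in the scanned grid; C is smooth there.

Compute partial derivatives:
  f_x = 8*x + 1.
  f_y = 1.
f_y = 1 is a nonzero constant, so f_y never vanishes: no point (x, y) can satisfy f = f_x = f_y = 0. In particular no (x, y) ∈ {−4, ..., 4}² is singular; the curve is smooth.


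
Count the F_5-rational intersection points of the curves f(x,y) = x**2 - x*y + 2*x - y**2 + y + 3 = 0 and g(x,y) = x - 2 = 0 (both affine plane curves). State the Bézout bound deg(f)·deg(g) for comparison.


Common zeros: {(2, 2)}; count = 1; Bézout bound = 2.

deg(f) = 2, deg(g) = 1, so Bézout bound = 2.
Scan x ∈ F_5. For each x, list the y ∈ F_5 with f(x, y) ≡ 0 and those with g(x, y) ≡ 0 (mod 5); the common zeros in that column are the intersection.
  x = 0: f ≡ 0 at y ∈ ∅; g ≡ 0 at y ∈ ∅; common: ∅.
  x = 1: f ≡ 0 at y ∈ {1, 4}; g ≡ 0 at y ∈ ∅; common: ∅.
  x = 2: f ≡ 0 at y ∈ {2}; g ≡ 0 at y ∈ {0, 1, 2, 3, 4}; common: {2}.
  x = 3: f ≡ 0 at y ∈ {1, 2}; g ≡ 0 at y ∈ ∅; common: ∅.
  x = 4: f ≡ 0 at y ∈ ∅; g ≡ 0 at y ∈ ∅; common: ∅.
Collecting: common zeros = {(2, 2)}, so the count is 1.
Comparison with the Bézout bound: 1 ≤ 2 = deg(f)·deg(g), as expected for curves with no common component (the affine F_5-count falls short of the bound because intersections may lie at infinity, over extension fields, or carry multiplicity).


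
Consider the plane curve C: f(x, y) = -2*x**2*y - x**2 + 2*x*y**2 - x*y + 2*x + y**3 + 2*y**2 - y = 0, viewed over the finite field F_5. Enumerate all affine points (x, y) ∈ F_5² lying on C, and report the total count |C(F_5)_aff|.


Affine F_5-points: {(0, 0), (2, 0), (2, 2), (3, 3)}; count = 4.

For each of the 25 pairs (x, y) ∈ F_5², evaluate f(x, y) mod 5. Record the zeros.
  x = 0: [0↦0, 1↦2, 2↦4, 3↦2, 4↦2]  zeros at y ∈ {0}
  x = 1: [0↦1, 1↦2, 2↦2, 3↦2, 4↦3]  zeros at y ∈ ∅
  x = 2: [0↦0, 1↦1, 2↦0, 3↦3, 4↦1]  zeros at y ∈ {0, 2}
  x = 3: [0↦2, 1↦4, 2↦3, 3↦0, 4↦1]  zeros at y ∈ {3}
  x = 4: [0↦2, 1↦1, 2↦1, 3↦3, 4↦3]  zeros at y ∈ ∅
Collecting zeros: affine points = {(0, 0), (2, 0), (2, 2), (3, 3)}.
Total count |C(F_5)_aff| = 4.


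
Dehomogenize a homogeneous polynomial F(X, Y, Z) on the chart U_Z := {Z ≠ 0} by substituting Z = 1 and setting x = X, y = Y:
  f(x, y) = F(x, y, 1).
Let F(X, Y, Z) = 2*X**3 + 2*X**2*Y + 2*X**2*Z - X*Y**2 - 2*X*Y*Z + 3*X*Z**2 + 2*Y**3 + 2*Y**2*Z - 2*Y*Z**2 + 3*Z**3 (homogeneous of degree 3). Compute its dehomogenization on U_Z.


f(x, y) = 2*x**3 + 2*x**2*y + 2*x**2 - x*y**2 - 2*x*y + 3*x + 2*y**3 + 2*y**2 - 2*y + 3

On U_Z we set Z = 1. Each monomial c·X^i·Y^j·Z^k in F becomes c·x^i·y^j·1^k = c·x^i·y^j.
Substituting Z = 1: F(X, Y, 1) = 2*x**3 + 2*x**2*y + 2*x**2 - x*y**2 - 2*x*y + 3*x + 2*y**3 + 2*y**2 - 2*y + 3.
Note: deg(f) ≤ deg(F) = 3; strict inequality happens when F is divisible by Z (lost terms).


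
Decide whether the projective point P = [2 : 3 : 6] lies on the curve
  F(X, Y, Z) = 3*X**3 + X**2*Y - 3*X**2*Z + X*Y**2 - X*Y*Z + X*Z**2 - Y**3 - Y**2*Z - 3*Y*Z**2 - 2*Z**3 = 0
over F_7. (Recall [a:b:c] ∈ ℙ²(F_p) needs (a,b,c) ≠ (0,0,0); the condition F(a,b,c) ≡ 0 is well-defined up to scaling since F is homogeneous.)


F(2,3,6) ≡ 0 (mod 7); P is on the curve.

Evaluate F(2, 3, 6) term-by-term (mod 7).
  3*X**3 ↦ 3·8·1·1 = 24
  X**2*Y ↦ 1·4·3·1 = 12
  -3*X**2*Z ↦ -3·4·1·6 = -72
  X*Y**2 ↦ 1·2·9·1 = 18
  -X*Y*Z ↦ -1·2·3·6 = -36
  X*Z**2 ↦ 1·2·1·36 = 72
  -Y**3 ↦ -1·1·27·1 = -27
  -Y**2*Z ↦ -1·1·9·6 = -54
  -3*Y*Z**2 ↦ -3·1·3·36 = -324
  -2*Z**3 ↦ -2·1·1·216 = -432
Sum: F(2, 3, 6) = (24) + (12) + (-72) + (18) + (-36) + (72) + (-27) + (-54) + (-324) + (-432) = -819.
Reducing mod 7: -819 ≡ 0 (mod 7).
Since F(a, b, c) ≡ 0 (mod 7), P lies on the curve.


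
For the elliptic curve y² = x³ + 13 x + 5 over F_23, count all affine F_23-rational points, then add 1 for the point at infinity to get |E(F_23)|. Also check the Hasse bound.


Affine points = {(2, 4), (2, 19), (3, 5), (3, 18), (4, 11), (4, 12), (6, 0), (7, 5), (7, 18), (8, 0), (9, 0), (10, 10), (10, 13), (12, 7), (12, 16), (13, 5), (13, 18), (16, 10), (16, 13), (19, 2), (19, 21), (20, 10), (20, 13)}; affine count = 23; |E(F_23)| = 24.

Discriminant check: Δ ∝ 4a³ + 27b² = 4·13³ + 27·5² = 4·2197 + 27·25 ≡ 10 (mod 23). Nonzero ⇒ E is nonsingular.
For each x ∈ F_23, compute rhs = x³ + 13·x + 5 mod 23, then count y ∈ F_23 with y² ≡ rhs.
  x = 0: rhs = 5, matching y values: none (0 points).
  x = 1: rhs = 19, matching y values: none (0 points).
  x = 2: rhs = 16, matching y values: 4, 19 (2 points).
  x = 3: rhs = 2, matching y values: 5, 18 (2 points).
  x = 4: rhs = 6, matching y values: 11, 12 (2 points).
  x = 5: rhs = 11, matching y values: none (0 points).
  x = 6: rhs = 0, matching y values: 0 (1 points).
  x = 7: rhs = 2, matching y values: 5, 18 (2 points).
  x = 8: rhs = 0, matching y values: 0 (1 points).
  x = 9: rhs = 0, matching y values: 0 (1 points).
  x = 10: rhs = 8, matching y values: 10, 13 (2 points).
  x = 11: rhs = 7, matching y values: none (0 points).
  x = 12: rhs = 3, matching y values: 7, 16 (2 points).
  x = 13: rhs = 2, matching y values: 5, 18 (2 points).
  x = 14: rhs = 10, matching y values: none (0 points).
  x = 15: rhs = 10, matching y values: none (0 points).
  x = 16: rhs = 8, matching y values: 10, 13 (2 points).
  x = 17: rhs = 10, matching y values: none (0 points).
  x = 18: rhs = 22, matching y values: none (0 points).
  x = 19: rhs = 4, matching y values: 2, 21 (2 points).
  x = 20: rhs = 8, matching y values: 10, 13 (2 points).
  x = 21: rhs = 17, matching y values: none (0 points).
  x = 22: rhs = 14, matching y values: none (0 points).
Total affine count: 23.
Full point count |E(F_23)| = 23 + 1 = 24.
Hasse bound: |24 − (23+1)| = |0| = 0 ≤ 2√23 ≈ 9.5917 ✓.
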